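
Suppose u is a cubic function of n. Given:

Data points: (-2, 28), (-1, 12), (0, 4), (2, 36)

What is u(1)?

Write u(n) = an³ + bn² + cn + d; the 4 given values yield a linear system in the 4 coefficients.
Solving, u(n) = n³ + 7n² - 2n + 4.
Then u(1) = 10.

10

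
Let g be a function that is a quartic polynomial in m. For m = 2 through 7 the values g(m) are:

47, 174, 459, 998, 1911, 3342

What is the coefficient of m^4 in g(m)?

1

First differences: 127, 285, 539, 913, 1431. Second differences: 158, 254, 374, 518. Third differences: 96, 120, 144. Fourth differences: 24, 24.
Level-4 differences are constant, so g has degree 4.
Fitting a degree-4 polynomial gives g(m) = m^4 + 2m³ + 6m² - 6m + 3.
The coefficient of m^4 is 1.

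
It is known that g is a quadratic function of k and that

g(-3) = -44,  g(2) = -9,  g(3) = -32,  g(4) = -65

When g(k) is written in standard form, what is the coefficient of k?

Write g(k) = ak² + bk + c; the 4 given values yield a linear system in the 3 coefficients.
Solving, g(k) = -5k² + 2k + 7.
The coefficient of k is 2.

2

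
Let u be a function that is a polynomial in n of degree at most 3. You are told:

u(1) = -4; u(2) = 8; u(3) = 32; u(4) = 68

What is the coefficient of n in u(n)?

-6

Write u(n) = an³ + bn² + cn + d; the 4 given values yield a linear system in the 4 coefficients.
Solving, the leading coefficient vanishes, and u(n) = 6n² - 6n - 4.
The coefficient of n is -6.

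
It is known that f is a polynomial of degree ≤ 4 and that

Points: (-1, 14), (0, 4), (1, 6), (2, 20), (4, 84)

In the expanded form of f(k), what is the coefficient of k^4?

Write f(k) = ak^4 + bk³ + ck² + dk + e; the 5 given values yield a linear system in the 5 coefficients.
Solving, the top 2 coefficients vanish, and f(k) = 6k² - 4k + 4.
The coefficient of k^4 is 0.

0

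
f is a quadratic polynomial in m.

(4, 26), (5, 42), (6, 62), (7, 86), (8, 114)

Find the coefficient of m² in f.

Write f(m) = am² + bm + c; the 5 given values yield a linear system in the 3 coefficients.
Solving, f(m) = 2m² - 2m + 2.
The coefficient of m² is 2.

2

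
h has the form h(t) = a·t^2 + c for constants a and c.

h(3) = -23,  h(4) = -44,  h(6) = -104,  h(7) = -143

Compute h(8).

From h(3) = -23 and h(4) = -44: 9a + c = -23 and 16a + c = -44.
Subtracting: 7a = -21, so a = -3; then c = -23 − (-3)·9 = 4.
So h(t) = -3t² + 4, and h(8) = -188.

-188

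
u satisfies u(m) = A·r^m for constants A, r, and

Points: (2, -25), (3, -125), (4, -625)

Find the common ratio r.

5

Consecutive ratio: -125/(-25) = 5, and -625/(-125) = 5, so r = 5.
Then A·5^2 = -25 gives A = -1, and u(m) = -1·5^m.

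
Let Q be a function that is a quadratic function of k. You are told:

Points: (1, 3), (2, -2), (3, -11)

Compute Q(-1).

Write Q(k) = ak² + bk + c; the 3 given values yield a linear system in the 3 coefficients.
Solving, Q(k) = -2k² + k + 4.
Then Q(-1) = 1.

1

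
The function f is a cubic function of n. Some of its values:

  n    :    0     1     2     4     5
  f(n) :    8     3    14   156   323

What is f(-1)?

11

Write f(n) = an³ + bn² + cn + d; the 5 given values yield a linear system in the 4 coefficients.
Solving, f(n) = 3n³ - n² - 7n + 8.
Then f(-1) = 11.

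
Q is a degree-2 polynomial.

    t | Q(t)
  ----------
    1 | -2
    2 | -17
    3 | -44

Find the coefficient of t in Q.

3

Write Q(t) = at² + bt + c; the 3 given values yield a linear system in the 3 coefficients.
Solving, Q(t) = -6t² + 3t + 1.
The coefficient of t is 3.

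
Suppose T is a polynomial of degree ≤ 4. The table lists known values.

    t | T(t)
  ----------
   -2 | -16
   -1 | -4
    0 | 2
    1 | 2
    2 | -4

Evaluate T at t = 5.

First differences: 12, 6, 0, -6. Second differences: -6, -6, -6.
Level-2 differences are constant, so T has degree 2.
Fitting a degree-2 polynomial gives T(t) = -3t² + 3t + 2.
Then T(5) = -58.

-58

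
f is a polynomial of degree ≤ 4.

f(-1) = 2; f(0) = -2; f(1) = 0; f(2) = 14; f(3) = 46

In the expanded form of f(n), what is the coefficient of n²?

First differences: -4, 2, 14, 32. Second differences: 6, 12, 18. Third differences: 6, 6.
Level-3 differences are constant, so f has degree 3.
Fitting a degree-3 polynomial gives f(n) = n³ + 3n² - 2n - 2.
The coefficient of n² is 3.

3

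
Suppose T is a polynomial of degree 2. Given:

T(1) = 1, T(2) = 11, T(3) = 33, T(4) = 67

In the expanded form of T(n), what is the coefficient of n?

-8

First differences: 10, 22, 34. Second differences: 12, 12.
Level-2 differences are constant, so T has degree 2.
Fitting a degree-2 polynomial gives T(n) = 6n² - 8n + 3.
The coefficient of n is -8.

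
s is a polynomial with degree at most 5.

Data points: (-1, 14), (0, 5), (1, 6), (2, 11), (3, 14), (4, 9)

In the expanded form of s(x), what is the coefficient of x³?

-1

First differences: -9, 1, 5, 3, -5. Second differences: 10, 4, -2, -8. Third differences: -6, -6, -6.
Level-3 differences are constant, so s has degree 3.
Fitting a degree-3 polynomial gives s(x) = -x³ + 5x² - 3x + 5.
The coefficient of x³ is -1.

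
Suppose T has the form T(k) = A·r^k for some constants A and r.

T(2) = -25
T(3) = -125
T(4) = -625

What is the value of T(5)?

Consecutive ratio: -125/(-25) = 5, and -625/(-125) = 5, so r = 5.
Then A·5^2 = -25 gives A = -1, and T(k) = -1·5^k.
T(5) = -1·5^5 = -3125.

-3125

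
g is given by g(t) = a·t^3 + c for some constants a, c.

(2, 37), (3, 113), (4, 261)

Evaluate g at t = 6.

From g(2) = 37 and g(3) = 113: 8a + c = 37 and 27a + c = 113.
Subtracting: 19a = 76, so a = 4; then c = 37 − 4·8 = 5.
So g(t) = 4t³ + 5, and g(6) = 869.

869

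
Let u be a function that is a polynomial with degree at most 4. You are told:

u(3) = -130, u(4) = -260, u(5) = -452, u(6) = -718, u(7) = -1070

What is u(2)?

First differences: -130, -192, -266, -352. Second differences: -62, -74, -86. Third differences: -12, -12.
Level-3 differences are constant, so u has degree 3.
Fitting a degree-3 polynomial gives u(k) = -2k³ - 7k² - 7k + 8.
Then u(2) = -50.

-50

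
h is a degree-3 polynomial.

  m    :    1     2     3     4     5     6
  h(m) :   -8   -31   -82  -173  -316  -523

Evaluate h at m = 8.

-1177

First differences: -23, -51, -91, -143, -207. Second differences: -28, -40, -52, -64. Third differences: -12, -12, -12.
Level-3 differences are constant, so h has degree 3.
Fitting a degree-3 polynomial gives h(m) = -2m³ - 2m² - 3m - 1.
Then h(8) = -1177.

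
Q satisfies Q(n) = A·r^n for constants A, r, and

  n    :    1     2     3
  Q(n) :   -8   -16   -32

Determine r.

2

Consecutive ratio: -16/(-8) = 2, and -32/(-16) = 2, so r = 2.
Then A·2^1 = -8 gives A = -4, and Q(n) = -4·2^n.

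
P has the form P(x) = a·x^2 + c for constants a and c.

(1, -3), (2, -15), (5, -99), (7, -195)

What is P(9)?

-323

From P(1) = -3 and P(2) = -15: 1a + c = -3 and 4a + c = -15.
Subtracting: 3a = -12, so a = -4; then c = -3 − (-4)·1 = 1.
So P(x) = -4x² + 1, and P(9) = -323.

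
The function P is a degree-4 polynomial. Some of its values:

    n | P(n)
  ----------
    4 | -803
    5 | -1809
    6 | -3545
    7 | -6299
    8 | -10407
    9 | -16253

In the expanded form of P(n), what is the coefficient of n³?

-4

First differences: -1006, -1736, -2754, -4108, -5846. Second differences: -730, -1018, -1354, -1738. Third differences: -288, -336, -384. Fourth differences: -48, -48.
Level-4 differences are constant, so P has degree 4.
Fitting a degree-4 polynomial gives P(n) = -2n^4 - 4n³ - 3n² + 3n + 1.
The coefficient of n³ is -4.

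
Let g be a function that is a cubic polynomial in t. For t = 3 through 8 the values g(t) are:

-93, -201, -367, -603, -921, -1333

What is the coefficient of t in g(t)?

1

First differences: -108, -166, -236, -318, -412. Second differences: -58, -70, -82, -94. Third differences: -12, -12, -12.
Level-3 differences are constant, so g has degree 3.
Fitting a degree-3 polynomial gives g(t) = -2t³ - 5t² + t + 3.
The coefficient of t is 1.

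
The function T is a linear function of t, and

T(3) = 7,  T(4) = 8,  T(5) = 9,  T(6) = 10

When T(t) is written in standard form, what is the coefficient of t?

First differences: 1, 1, 1.
Level-1 differences are constant, so T has degree 1.
Fitting a degree-1 polynomial gives T(t) = t + 4.
The coefficient of t is 1.

1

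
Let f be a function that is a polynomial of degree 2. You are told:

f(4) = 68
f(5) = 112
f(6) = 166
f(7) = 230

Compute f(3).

34

Write f(t) = at² + bt + c; the 4 given values yield a linear system in the 3 coefficients.
Solving, f(t) = 5t² - t - 8.
Then f(3) = 34.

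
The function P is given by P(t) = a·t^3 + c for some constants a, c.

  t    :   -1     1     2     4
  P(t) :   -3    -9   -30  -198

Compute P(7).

From P(-1) = -3 and P(1) = -9: -1a + c = -3 and 1a + c = -9.
Subtracting: 2a = -6, so a = -3; then c = -3 − (-3)·(-1) = -6.
So P(t) = -3t³ − 6, and P(7) = -1035.

-1035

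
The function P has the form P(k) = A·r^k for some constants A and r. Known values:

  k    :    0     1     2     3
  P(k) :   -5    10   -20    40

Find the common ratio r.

-2

Consecutive ratio: 10/(-5) = -2, and -20/10 = -2, so r = -2.
Then A·(-2)^0 = -5 gives A = -5, and P(k) = -5·(-2)^k.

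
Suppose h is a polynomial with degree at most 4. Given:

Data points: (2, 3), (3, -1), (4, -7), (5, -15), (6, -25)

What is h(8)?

-51

Write h(x) = ax^4 + bx³ + cx² + dx + e; the 5 given values yield a linear system in the 5 coefficients.
Solving, the top 2 coefficients vanish, and h(x) = -x² + x + 5.
Then h(8) = -51.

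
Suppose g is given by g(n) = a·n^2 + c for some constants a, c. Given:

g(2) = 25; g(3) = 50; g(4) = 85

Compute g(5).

From g(2) = 25 and g(3) = 50: 4a + c = 25 and 9a + c = 50.
Subtracting: 5a = 25, so a = 5; then c = 25 − 5·4 = 5.
So g(n) = 5n² + 5, and g(5) = 130.

130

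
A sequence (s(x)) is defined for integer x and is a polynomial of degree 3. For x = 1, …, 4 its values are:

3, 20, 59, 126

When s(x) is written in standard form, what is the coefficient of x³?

Write s(x) = ax³ + bx² + cx + d; the 4 given values yield a linear system in the 4 coefficients.
Solving, s(x) = x³ + 5x² - 5x + 2.
The coefficient of x³ is 1.

1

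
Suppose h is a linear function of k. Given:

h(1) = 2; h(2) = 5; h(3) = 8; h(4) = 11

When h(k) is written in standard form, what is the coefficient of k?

3

First differences: 3, 3, 3.
Level-1 differences are constant, so h has degree 1.
Fitting a degree-1 polynomial gives h(k) = 3k - 1.
The coefficient of k is 3.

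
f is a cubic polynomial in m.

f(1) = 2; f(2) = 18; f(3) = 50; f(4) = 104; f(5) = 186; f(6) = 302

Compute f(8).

660

First differences: 16, 32, 54, 82, 116. Second differences: 16, 22, 28, 34. Third differences: 6, 6, 6.
Level-3 differences are constant, so f has degree 3.
Fitting a degree-3 polynomial gives f(m) = m³ + 2m² + 3m - 4.
Then f(8) = 660.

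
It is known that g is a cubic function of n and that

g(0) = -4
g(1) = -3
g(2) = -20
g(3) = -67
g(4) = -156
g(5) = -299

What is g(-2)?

-12

First differences: 1, -17, -47, -89, -143. Second differences: -18, -30, -42, -54. Third differences: -12, -12, -12.
Level-3 differences are constant, so g has degree 3.
Fitting a degree-3 polynomial gives g(n) = -2n³ - 3n² + 6n - 4.
Then g(-2) = -12.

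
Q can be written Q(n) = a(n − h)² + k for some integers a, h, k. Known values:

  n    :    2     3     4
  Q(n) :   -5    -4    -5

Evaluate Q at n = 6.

First differences 1, -1; second difference -2 = 2a, so a = -1.
Expanding, the n-coefficient is −2ah = 2h; matching it to the data gives h = 3, and then k = -4.
So Q(n) = -1(n − 3)² − 4.
Q(6) = -1·3² − 4 = -13.

-13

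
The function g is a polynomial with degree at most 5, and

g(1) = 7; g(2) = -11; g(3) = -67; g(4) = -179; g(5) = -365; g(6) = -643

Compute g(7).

Write g(k) = ak^5 + bk^4 + ck³ + dk² + ek + p; the 6 given values yield a linear system in the 6 coefficients.
Solving, the top 2 coefficients vanish, and g(k) = -3k³ - k² + 6k + 5.
Then g(7) = -1031.

-1031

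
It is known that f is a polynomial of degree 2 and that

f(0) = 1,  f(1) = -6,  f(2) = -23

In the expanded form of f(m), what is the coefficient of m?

Write f(m) = am² + bm + c; the 3 given values yield a linear system in the 3 coefficients.
Solving, f(m) = -5m² - 2m + 1.
The coefficient of m is -2.

-2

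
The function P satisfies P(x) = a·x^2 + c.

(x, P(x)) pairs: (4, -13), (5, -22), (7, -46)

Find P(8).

-61

From P(4) = -13 and P(5) = -22: 16a + c = -13 and 25a + c = -22.
Subtracting: 9a = -9, so a = -1; then c = -13 − (-1)·16 = 3.
So P(x) = -1x² + 3, and P(8) = -61.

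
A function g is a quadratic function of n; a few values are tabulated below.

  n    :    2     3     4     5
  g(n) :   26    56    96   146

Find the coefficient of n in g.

Write g(n) = an² + bn + c; the 4 given values yield a linear system in the 3 coefficients.
Solving, g(n) = 5n² + 5n - 4.
The coefficient of n is 5.

5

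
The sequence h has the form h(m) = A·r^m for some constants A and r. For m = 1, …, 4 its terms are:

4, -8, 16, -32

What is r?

Consecutive ratio: -8/4 = -2, and 16/(-8) = -2, so r = -2.
Then A·(-2)^1 = 4 gives A = -2, and h(m) = -2·(-2)^m.

-2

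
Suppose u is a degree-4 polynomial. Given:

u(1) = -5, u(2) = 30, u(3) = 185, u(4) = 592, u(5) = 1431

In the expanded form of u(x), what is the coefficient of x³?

Write u(x) = ax^4 + bx³ + cx² + dx + e; the 5 given values yield a linear system in the 5 coefficients.
Solving, u(x) = 2x^4 + 2x³ - 2x² - 3x - 4.
The coefficient of x³ is 2.

2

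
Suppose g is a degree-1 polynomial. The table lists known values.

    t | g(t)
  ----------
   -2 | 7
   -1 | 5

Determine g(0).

3

Write g(t) = at + b; the 2 given values yield a linear system in the 2 coefficients.
Solving, g(t) = -2t + 3.
Then g(0) = 3.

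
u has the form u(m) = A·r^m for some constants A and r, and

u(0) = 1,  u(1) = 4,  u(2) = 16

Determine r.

Consecutive ratio: 4/1 = 4, and 16/4 = 4, so r = 4.
Then A·4^0 = 1 gives A = 1, and u(m) = 1·4^m.

4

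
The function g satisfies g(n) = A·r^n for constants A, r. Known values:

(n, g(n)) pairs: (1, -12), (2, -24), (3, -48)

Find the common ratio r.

2

Consecutive ratio: -24/(-12) = 2, and -48/(-24) = 2, so r = 2.
Then A·2^1 = -12 gives A = -6, and g(n) = -6·2^n.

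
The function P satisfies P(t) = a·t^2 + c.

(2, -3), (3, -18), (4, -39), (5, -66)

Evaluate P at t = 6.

-99

From P(2) = -3 and P(3) = -18: 4a + c = -3 and 9a + c = -18.
Subtracting: 5a = -15, so a = -3; then c = -3 − (-3)·4 = 9.
So P(t) = -3t² + 9, and P(6) = -99.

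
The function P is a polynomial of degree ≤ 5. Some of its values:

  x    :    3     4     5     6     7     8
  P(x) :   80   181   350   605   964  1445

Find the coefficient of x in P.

First differences: 101, 169, 255, 359, 481. Second differences: 68, 86, 104, 122. Third differences: 18, 18, 18.
Level-3 differences are constant, so P has degree 3.
Fitting a degree-3 polynomial gives P(x) = 3x³ - 2x² + 4x + 5.
The coefficient of x is 4.

4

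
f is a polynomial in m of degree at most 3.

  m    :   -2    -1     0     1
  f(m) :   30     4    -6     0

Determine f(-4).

130

First differences: -26, -10, 6. Second differences: 16, 16.
Level-2 differences are constant, so f has degree 2.
Fitting a degree-2 polynomial gives f(m) = 8m² - 2m - 6.
Then f(-4) = 130.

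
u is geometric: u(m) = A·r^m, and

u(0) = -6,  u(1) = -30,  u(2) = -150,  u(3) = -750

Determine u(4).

Consecutive ratio: -30/(-6) = 5, and -150/(-30) = 5, so r = 5.
Then A·5^0 = -6 gives A = -6, and u(m) = -6·5^m.
u(4) = -6·5^4 = -3750.

-3750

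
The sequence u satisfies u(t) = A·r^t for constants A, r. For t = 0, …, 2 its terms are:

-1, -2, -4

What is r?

Consecutive ratio: -2/(-1) = 2, and -4/(-2) = 2, so r = 2.
Then A·2^0 = -1 gives A = -1, and u(t) = -1·2^t.

2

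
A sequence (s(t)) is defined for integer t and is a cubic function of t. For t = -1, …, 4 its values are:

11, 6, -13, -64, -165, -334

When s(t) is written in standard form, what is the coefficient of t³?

-3

First differences: -5, -19, -51, -101, -169. Second differences: -14, -32, -50, -68. Third differences: -18, -18, -18.
Level-3 differences are constant, so s has degree 3.
Fitting a degree-3 polynomial gives s(t) = -3t³ - 7t² - 9t + 6.
The coefficient of t³ is -3.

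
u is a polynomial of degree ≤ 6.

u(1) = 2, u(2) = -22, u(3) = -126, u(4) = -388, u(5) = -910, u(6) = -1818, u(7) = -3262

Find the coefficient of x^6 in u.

First differences: -24, -104, -262, -522, -908, -1444. Second differences: -80, -158, -260, -386, -536. Third differences: -78, -102, -126, -150. Fourth differences: -24, -24, -24.
Level-4 differences are constant, so u has degree 4.
Fitting a degree-4 polynomial gives u(x) = -x^4 - 3x³ + 3x² + 3x.
The coefficient of x^6 is 0.

0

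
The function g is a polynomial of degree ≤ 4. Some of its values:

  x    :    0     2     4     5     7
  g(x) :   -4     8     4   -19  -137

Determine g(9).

Write g(x) = ax^4 + bx³ + cx² + dx + e; the 5 given values yield a linear system in the 5 coefficients.
Solving, the leading coefficient vanishes, and g(x) = -x³ + 4x² + 2x - 4.
Then g(9) = -391.

-391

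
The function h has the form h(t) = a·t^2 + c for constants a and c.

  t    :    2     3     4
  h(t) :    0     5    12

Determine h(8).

From h(2) = 0 and h(3) = 5: 4a + c = 0 and 9a + c = 5.
Subtracting: 5a = 5, so a = 1; then c = 0 − 1·4 = -4.
So h(t) = 1t² − 4, and h(8) = 60.

60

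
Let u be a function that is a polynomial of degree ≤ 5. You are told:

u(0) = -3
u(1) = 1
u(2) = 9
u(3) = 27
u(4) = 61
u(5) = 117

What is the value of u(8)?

477

First differences: 4, 8, 18, 34, 56. Second differences: 4, 10, 16, 22. Third differences: 6, 6, 6.
Level-3 differences are constant, so u has degree 3.
Fitting a degree-3 polynomial gives u(m) = m³ - m² + 4m - 3.
Then u(8) = 477.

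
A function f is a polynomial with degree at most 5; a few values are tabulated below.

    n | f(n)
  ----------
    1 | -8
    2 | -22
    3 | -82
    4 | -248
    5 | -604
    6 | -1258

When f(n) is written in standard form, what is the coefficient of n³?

0

First differences: -14, -60, -166, -356, -654. Second differences: -46, -106, -190, -298. Third differences: -60, -84, -108. Fourth differences: -24, -24.
Level-4 differences are constant, so f has degree 4.
Fitting a degree-4 polynomial gives f(n) = -n^4 + 2n² - 5n - 4.
The coefficient of n³ is 0.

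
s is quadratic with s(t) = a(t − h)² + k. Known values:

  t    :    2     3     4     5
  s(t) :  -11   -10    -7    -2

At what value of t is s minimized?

2

First differences 1, 3, 5; second difference 2 = 2a, so a = 1.
Expanding, the t-coefficient is −2ah = -2h; matching it to the data gives h = 2, and then k = -11.
So s(t) = 1(t − 2)² − 11.
Hence h = 2.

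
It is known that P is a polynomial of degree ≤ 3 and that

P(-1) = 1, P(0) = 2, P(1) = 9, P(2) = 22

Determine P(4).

66

Write P(t) = at³ + bt² + ct + d; the 4 given values yield a linear system in the 4 coefficients.
Solving, the leading coefficient vanishes, and P(t) = 3t² + 4t + 2.
Then P(4) = 66.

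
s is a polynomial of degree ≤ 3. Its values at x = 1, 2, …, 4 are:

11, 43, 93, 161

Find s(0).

First differences: 32, 50, 68. Second differences: 18, 18.
Level-2 differences are constant, so s has degree 2.
Fitting a degree-2 polynomial gives s(x) = 9x² + 5x - 3.
Then s(0) = -3.

-3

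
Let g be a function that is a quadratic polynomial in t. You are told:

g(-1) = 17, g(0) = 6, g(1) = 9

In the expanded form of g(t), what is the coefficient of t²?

7

Write g(t) = at² + bt + c; the 3 given values yield a linear system in the 3 coefficients.
Solving, g(t) = 7t² - 4t + 6.
The coefficient of t² is 7.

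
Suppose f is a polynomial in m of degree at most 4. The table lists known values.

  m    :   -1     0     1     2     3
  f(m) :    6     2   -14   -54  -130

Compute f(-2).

First differences: -4, -16, -40, -76. Second differences: -12, -24, -36. Third differences: -12, -12.
Level-3 differences are constant, so f has degree 3.
Fitting a degree-3 polynomial gives f(m) = -2m³ - 6m² - 8m + 2.
Then f(-2) = 10.

10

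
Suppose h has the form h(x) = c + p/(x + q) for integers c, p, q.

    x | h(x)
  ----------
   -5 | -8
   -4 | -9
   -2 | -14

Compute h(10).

-2

(h(x) − c)(x + q) = p for each data point; the three points give a linear system in c and q, then p follows.
Solving: c = -4, q = 0, p = 20, so h(x) = -4 + 20/(x + 0).
Then h(10) = -4 + 20/10 = -2.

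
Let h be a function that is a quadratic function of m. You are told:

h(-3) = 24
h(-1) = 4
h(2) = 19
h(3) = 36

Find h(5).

88

Write h(m) = am² + bm + c; the 4 given values yield a linear system in the 3 coefficients.
Solving, h(m) = 3m² + 2m + 3.
Then h(5) = 88.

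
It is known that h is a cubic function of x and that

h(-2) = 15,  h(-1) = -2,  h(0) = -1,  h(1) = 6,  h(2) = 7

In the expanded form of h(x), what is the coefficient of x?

6

Write h(x) = ax³ + bx² + cx + d; the 5 given values yield a linear system in the 4 coefficients.
Solving, h(x) = -2x³ + 3x² + 6x - 1.
The coefficient of x is 6.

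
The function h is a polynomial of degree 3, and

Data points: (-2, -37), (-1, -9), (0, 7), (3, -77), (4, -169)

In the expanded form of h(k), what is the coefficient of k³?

Write h(k) = ak³ + bk² + ck + d; the 5 given values yield a linear system in the 4 coefficients.
Solving, h(k) = -k³ - 9k² + 8k + 7.
The coefficient of k³ is -1.

-1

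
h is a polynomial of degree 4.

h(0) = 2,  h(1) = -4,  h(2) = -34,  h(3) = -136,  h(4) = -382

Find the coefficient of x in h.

-4

Write h(x) = ax^4 + bx³ + cx² + dx + e; the 5 given values yield a linear system in the 5 coefficients.
Solving, h(x) = -x^4 - 2x³ + x² - 4x + 2.
The coefficient of x is -4.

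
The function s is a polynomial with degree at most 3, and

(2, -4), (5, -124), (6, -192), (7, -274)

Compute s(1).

Write s(x) = ax³ + bx² + cx + d; the 4 given values yield a linear system in the 4 coefficients.
Solving, the leading coefficient vanishes, and s(x) = -7x² + 9x + 6.
Then s(1) = 8.

8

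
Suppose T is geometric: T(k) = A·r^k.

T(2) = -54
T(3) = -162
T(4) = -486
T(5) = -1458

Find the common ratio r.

3

Consecutive ratio: -162/(-54) = 3, and -486/(-162) = 3, so r = 3.
Then A·3^2 = -54 gives A = -6, and T(k) = -6·3^k.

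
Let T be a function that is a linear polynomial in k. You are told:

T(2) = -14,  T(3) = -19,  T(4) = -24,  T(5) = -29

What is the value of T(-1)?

1

Write T(k) = ak + b; the 4 given values yield a linear system in the 2 coefficients.
Solving, T(k) = -5k - 4.
Then T(-1) = 1.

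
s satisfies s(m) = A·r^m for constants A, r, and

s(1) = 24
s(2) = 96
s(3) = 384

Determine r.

4

Consecutive ratio: 96/24 = 4, and 384/96 = 4, so r = 4.
Then A·4^1 = 24 gives A = 6, and s(m) = 6·4^m.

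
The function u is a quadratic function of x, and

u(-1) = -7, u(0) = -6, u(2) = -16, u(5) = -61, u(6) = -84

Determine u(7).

-111

Write u(x) = ax² + bx + c; the 5 given values yield a linear system in the 3 coefficients.
Solving, u(x) = -2x² - x - 6.
Then u(7) = -111.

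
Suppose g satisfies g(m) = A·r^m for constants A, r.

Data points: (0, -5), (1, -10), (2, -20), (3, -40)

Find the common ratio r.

Consecutive ratio: -10/(-5) = 2, and -20/(-10) = 2, so r = 2.
Then A·2^0 = -5 gives A = -5, and g(m) = -5·2^m.

2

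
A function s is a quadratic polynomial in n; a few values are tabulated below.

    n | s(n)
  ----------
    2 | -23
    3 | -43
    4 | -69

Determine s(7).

-183

Write s(n) = an² + bn + c; the 3 given values yield a linear system in the 3 coefficients.
Solving, s(n) = -3n² - 5n - 1.
Then s(7) = -183.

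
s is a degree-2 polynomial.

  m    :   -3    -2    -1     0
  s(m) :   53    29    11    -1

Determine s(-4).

Write s(m) = am² + bm + c; the 4 given values yield a linear system in the 3 coefficients.
Solving, s(m) = 3m² - 9m - 1.
Then s(-4) = 83.

83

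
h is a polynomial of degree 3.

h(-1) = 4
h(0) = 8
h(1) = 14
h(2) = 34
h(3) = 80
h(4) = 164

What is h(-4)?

Write h(x) = ax³ + bx² + cx + d; the 6 given values yield a linear system in the 4 coefficients.
Solving, h(x) = 2x³ + x² + 3x + 8.
Then h(-4) = -116.

-116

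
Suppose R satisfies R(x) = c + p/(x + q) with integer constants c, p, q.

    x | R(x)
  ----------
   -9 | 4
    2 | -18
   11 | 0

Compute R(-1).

(R(x) − c)(x + q) = p for each data point; the three points give a linear system in c and q, then p follows.
Solving: c = 2, q = -1, p = -20, so R(x) = 2 − 20/(x − 1).
Then R(-1) = 2 − 20/(-2) = 12.

12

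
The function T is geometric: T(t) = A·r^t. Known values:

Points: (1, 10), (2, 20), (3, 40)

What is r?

2

Consecutive ratio: 20/10 = 2, and 40/20 = 2, so r = 2.
Then A·2^1 = 10 gives A = 5, and T(t) = 5·2^t.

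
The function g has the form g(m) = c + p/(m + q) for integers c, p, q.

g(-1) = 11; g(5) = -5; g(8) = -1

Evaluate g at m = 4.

(g(m) − c)(m + q) = p for each data point; the three points give a linear system in c and q, then p follows.
Solving: c = 3, q = -2, p = -24, so g(m) = 3 − 24/(m − 2).
Then g(4) = 3 − 24/2 = -9.

-9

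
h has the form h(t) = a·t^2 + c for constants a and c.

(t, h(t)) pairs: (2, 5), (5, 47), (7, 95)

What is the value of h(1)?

-1

From h(2) = 5 and h(5) = 47: 4a + c = 5 and 25a + c = 47.
Subtracting: 21a = 42, so a = 2; then c = 5 − 2·4 = -3.
So h(t) = 2t² − 3, and h(1) = -1.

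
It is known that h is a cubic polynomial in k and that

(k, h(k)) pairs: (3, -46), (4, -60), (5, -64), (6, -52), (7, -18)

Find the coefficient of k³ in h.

Write h(k) = ak³ + bk² + ck + d; the 5 given values yield a linear system in the 4 coefficients.
Solving, h(k) = k³ - 7k² - 2k - 4.
The coefficient of k³ is 1.

1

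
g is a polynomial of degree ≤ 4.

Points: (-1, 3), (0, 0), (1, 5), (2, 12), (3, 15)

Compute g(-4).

First differences: -3, 5, 7, 3. Second differences: 8, 2, -4. Third differences: -6, -6.
Level-3 differences are constant, so g has degree 3.
Fitting a degree-3 polynomial gives g(m) = -m³ + 4m² + 2m.
Then g(-4) = 120.

120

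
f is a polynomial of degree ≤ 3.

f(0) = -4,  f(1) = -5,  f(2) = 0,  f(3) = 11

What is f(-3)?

First differences: -1, 5, 11. Second differences: 6, 6.
Level-2 differences are constant, so f has degree 2.
Fitting a degree-2 polynomial gives f(t) = 3t² - 4t - 4.
Then f(-3) = 35.

35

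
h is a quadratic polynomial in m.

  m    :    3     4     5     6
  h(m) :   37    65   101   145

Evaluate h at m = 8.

257

Write h(m) = am² + bm + c; the 4 given values yield a linear system in the 3 coefficients.
Solving, h(m) = 4m² + 1.
Then h(8) = 257.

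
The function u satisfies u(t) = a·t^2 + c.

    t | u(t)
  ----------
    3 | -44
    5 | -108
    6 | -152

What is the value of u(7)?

-204

From u(3) = -44 and u(5) = -108: 9a + c = -44 and 25a + c = -108.
Subtracting: 16a = -64, so a = -4; then c = -44 − (-4)·9 = -8.
So u(t) = -4t² − 8, and u(7) = -204.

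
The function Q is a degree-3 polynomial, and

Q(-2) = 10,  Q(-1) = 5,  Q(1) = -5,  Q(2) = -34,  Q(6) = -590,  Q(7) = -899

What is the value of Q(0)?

4

Write Q(x) = ax³ + bx² + cx + d; the 6 given values yield a linear system in the 4 coefficients.
Solving, Q(x) = -2x³ - 4x² - 3x + 4.
Then Q(0) = 4.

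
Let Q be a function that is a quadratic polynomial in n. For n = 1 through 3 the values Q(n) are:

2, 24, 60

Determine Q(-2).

Write Q(n) = an² + bn + c; the 3 given values yield a linear system in the 3 coefficients.
Solving, Q(n) = 7n² + n - 6.
Then Q(-2) = 20.

20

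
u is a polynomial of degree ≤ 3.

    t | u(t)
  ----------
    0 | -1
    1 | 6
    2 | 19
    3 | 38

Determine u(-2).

First differences: 7, 13, 19. Second differences: 6, 6.
Level-2 differences are constant, so u has degree 2.
Fitting a degree-2 polynomial gives u(t) = 3t² + 4t - 1.
Then u(-2) = 3.

3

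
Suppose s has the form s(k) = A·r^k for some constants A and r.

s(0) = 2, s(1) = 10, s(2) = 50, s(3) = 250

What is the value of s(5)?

6250

Consecutive ratio: 10/2 = 5, and 50/10 = 5, so r = 5.
Then A·5^0 = 2 gives A = 2, and s(k) = 2·5^k.
s(5) = 2·5^5 = 6250.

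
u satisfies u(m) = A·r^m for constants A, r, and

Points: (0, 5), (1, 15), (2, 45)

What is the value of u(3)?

Consecutive ratio: 15/5 = 3, and 45/15 = 3, so r = 3.
Then A·3^0 = 5 gives A = 5, and u(m) = 5·3^m.
u(3) = 5·3^3 = 135.

135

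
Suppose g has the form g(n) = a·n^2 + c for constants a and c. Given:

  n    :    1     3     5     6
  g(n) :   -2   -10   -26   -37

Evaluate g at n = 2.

-5

From g(1) = -2 and g(3) = -10: 1a + c = -2 and 9a + c = -10.
Subtracting: 8a = -8, so a = -1; then c = -2 − (-1)·1 = -1.
So g(n) = -1n² − 1, and g(2) = -5.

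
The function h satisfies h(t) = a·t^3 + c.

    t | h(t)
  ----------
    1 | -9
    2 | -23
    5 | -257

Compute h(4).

From h(1) = -9 and h(2) = -23: 1a + c = -9 and 8a + c = -23.
Subtracting: 7a = -14, so a = -2; then c = -9 − (-2)·1 = -7.
So h(t) = -2t³ − 7, and h(4) = -135.

-135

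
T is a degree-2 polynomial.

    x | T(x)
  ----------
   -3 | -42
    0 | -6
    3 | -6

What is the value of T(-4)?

-62

Write T(x) = ax² + bx + c; the 3 given values yield a linear system in the 3 coefficients.
Solving, T(x) = -2x² + 6x - 6.
Then T(-4) = -62.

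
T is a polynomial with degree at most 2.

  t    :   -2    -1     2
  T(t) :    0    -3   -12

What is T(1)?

Write T(t) = at² + bt + c; the 3 given values yield a linear system in the 3 coefficients.
Solving, the leading coefficient vanishes, and T(t) = -3t - 6.
Then T(1) = -9.

-9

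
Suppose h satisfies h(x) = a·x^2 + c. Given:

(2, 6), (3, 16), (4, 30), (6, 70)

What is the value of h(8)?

From h(2) = 6 and h(3) = 16: 4a + c = 6 and 9a + c = 16.
Subtracting: 5a = 10, so a = 2; then c = 6 − 2·4 = -2.
So h(x) = 2x² − 2, and h(8) = 126.

126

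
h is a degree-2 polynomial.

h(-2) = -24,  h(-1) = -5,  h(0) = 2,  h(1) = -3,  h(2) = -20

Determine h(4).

-90

Write h(k) = ak² + bk + c; the 5 given values yield a linear system in the 3 coefficients.
Solving, h(k) = -6k² + k + 2.
Then h(4) = -90.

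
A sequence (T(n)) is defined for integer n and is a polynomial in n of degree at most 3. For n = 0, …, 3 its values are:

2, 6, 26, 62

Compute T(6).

Write T(n) = an³ + bn² + cn + d; the 4 given values yield a linear system in the 4 coefficients.
Solving, the leading coefficient vanishes, and T(n) = 8n² - 4n + 2.
Then T(6) = 266.

266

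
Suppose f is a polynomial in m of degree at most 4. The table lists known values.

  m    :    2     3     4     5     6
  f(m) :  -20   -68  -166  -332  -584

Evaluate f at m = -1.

Write f(m) = am^4 + bm³ + cm² + dm + e; the 5 given values yield a linear system in the 5 coefficients.
Solving, the leading coefficient vanishes, and f(m) = -3m³ + 2m² - m - 2.
Then f(-1) = 4.

4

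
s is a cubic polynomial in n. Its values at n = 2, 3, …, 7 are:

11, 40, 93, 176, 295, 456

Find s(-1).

8

First differences: 29, 53, 83, 119, 161. Second differences: 24, 30, 36, 42. Third differences: 6, 6, 6.
Level-3 differences are constant, so s has degree 3.
Fitting a degree-3 polynomial gives s(n) = n³ + 3n² - 5n + 1.
Then s(-1) = 8.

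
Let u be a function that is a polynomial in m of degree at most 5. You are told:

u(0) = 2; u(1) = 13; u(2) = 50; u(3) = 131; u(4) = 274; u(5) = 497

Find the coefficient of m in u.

First differences: 11, 37, 81, 143, 223. Second differences: 26, 44, 62, 80. Third differences: 18, 18, 18.
Level-3 differences are constant, so u has degree 3.
Fitting a degree-3 polynomial gives u(m) = 3m³ + 4m² + 4m + 2.
The coefficient of m is 4.

4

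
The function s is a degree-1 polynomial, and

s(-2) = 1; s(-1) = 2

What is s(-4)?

-1

Write s(t) = at + b; the 2 given values yield a linear system in the 2 coefficients.
Solving, s(t) = t + 3.
Then s(-4) = -1.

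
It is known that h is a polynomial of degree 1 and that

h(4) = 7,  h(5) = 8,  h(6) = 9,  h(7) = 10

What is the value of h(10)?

First differences: 1, 1, 1.
Level-1 differences are constant, so h has degree 1.
Fitting a degree-1 polynomial gives h(k) = k + 3.
Then h(10) = 13.

13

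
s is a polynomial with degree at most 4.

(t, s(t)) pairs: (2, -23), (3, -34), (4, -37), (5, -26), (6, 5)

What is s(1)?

-10

First differences: -11, -3, 11, 31. Second differences: 8, 14, 20. Third differences: 6, 6.
Level-3 differences are constant, so s has degree 3.
Fitting a degree-3 polynomial gives s(t) = t³ - 5t² - 5t - 1.
Then s(1) = -10.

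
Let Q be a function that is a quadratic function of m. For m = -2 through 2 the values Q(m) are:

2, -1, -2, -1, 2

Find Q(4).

14

Write Q(m) = am² + bm + c; the 5 given values yield a linear system in the 3 coefficients.
Solving, Q(m) = m² - 2.
Then Q(4) = 14.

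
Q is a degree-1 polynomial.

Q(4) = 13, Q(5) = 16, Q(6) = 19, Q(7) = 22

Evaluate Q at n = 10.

Write Q(n) = an + b; the 4 given values yield a linear system in the 2 coefficients.
Solving, Q(n) = 3n + 1.
Then Q(10) = 31.

31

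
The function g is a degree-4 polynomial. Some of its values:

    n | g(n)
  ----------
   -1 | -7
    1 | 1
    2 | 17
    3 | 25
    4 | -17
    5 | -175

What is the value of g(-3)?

Write g(n) = an^4 + bn³ + cn² + dn + e; the 6 given values yield a linear system in the 5 coefficients.
Solving, g(n) = -n^4 + 3n³ + 3n² + n - 5.
Then g(-3) = -143.

-143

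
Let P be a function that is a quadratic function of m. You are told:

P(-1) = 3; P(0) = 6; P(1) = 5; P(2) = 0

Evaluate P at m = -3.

First differences: 3, -1, -5. Second differences: -4, -4.
Level-2 differences are constant, so P has degree 2.
Fitting a degree-2 polynomial gives P(m) = -2m² + m + 6.
Then P(-3) = -15.

-15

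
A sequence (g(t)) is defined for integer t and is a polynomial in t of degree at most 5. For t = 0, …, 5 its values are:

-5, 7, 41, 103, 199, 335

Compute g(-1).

-1

First differences: 12, 34, 62, 96, 136. Second differences: 22, 28, 34, 40. Third differences: 6, 6, 6.
Level-3 differences are constant, so g has degree 3.
Fitting a degree-3 polynomial gives g(t) = t³ + 8t² + 3t - 5.
Then g(-1) = -1.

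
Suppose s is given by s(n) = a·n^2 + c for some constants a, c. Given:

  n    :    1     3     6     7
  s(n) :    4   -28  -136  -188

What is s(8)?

-248

From s(1) = 4 and s(3) = -28: 1a + c = 4 and 9a + c = -28.
Subtracting: 8a = -32, so a = -4; then c = 4 − (-4)·1 = 8.
So s(n) = -4n² + 8, and s(8) = -248.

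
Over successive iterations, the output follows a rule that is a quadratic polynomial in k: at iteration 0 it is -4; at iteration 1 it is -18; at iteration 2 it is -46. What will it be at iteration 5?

Write the value at k as Q(k).
Write Q(k) = ak² + bk + c; the 3 given values yield a linear system in the 3 coefficients.
Solving, Q(k) = -7k² - 7k - 4.
Then Q(5) = -214.

-214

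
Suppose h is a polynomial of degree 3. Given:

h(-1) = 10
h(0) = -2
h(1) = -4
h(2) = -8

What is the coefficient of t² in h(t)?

5

Write h(t) = at³ + bt² + ct + d; the 4 given values yield a linear system in the 4 coefficients.
Solving, h(t) = -2t³ + 5t² - 5t - 2.
The coefficient of t² is 5.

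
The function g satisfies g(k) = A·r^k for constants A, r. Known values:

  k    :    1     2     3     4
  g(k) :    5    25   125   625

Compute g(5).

Consecutive ratio: 25/5 = 5, and 125/25 = 5, so r = 5.
Then A·5^1 = 5 gives A = 1, and g(k) = 1·5^k.
g(5) = 1·5^5 = 3125.

3125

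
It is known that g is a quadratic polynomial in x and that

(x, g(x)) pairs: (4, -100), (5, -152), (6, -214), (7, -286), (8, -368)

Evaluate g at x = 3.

Write g(x) = ax² + bx + c; the 5 given values yield a linear system in the 3 coefficients.
Solving, g(x) = -5x² - 7x + 8.
Then g(3) = -58.

-58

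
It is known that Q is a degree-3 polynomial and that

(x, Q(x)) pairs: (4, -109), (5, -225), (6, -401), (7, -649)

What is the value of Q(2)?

Write Q(x) = ax³ + bx² + cx + d; the 4 given values yield a linear system in the 4 coefficients.
Solving, Q(x) = -2x³ + 6x - 5.
Then Q(2) = -9.

-9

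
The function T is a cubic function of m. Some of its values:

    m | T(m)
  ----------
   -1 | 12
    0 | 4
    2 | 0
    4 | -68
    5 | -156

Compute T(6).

-296

Write T(m) = am³ + bm² + cm + d; the 5 given values yield a linear system in the 4 coefficients.
Solving, T(m) = -2m³ + 4m² - 2m + 4.
Then T(6) = -296.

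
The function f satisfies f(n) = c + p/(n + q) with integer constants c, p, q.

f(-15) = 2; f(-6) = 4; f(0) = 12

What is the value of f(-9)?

3

(f(n) − c)(n + q) = p for each data point; the three points give a linear system in c and q, then p follows.
Solving: c = 0, q = -3, p = -36, so f(n) = -36/(n − 3).
Then f(-9) = 0 − 36/(-12) = 3.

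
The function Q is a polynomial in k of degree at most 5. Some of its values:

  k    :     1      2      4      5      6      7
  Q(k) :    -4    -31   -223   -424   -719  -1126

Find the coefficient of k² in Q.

Write Q(k) = ak^5 + bk^4 + ck³ + dk² + ek + p; the 6 given values yield a linear system in the 6 coefficients.
Solving, the top 2 coefficients vanish, and Q(k) = -3k³ - 2k² + 1.
The coefficient of k² is -2.

-2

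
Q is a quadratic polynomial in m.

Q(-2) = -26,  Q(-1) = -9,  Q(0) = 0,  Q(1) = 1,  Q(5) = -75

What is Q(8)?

-216

Write Q(m) = am² + bm + c; the 5 given values yield a linear system in the 3 coefficients.
Solving, Q(m) = -4m² + 5m.
Then Q(8) = -216.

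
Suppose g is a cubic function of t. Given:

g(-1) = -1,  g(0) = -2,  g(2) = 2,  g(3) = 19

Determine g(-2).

Write g(t) = at³ + bt² + ct + d; the 4 given values yield a linear system in the 4 coefficients.
Solving, g(t) = t³ - 2t - 2.
Then g(-2) = -6.

-6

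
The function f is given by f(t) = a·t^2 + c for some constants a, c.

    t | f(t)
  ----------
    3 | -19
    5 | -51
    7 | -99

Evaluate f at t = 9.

-163

From f(3) = -19 and f(5) = -51: 9a + c = -19 and 25a + c = -51.
Subtracting: 16a = -32, so a = -2; then c = -19 − (-2)·9 = -1.
So f(t) = -2t² − 1, and f(9) = -163.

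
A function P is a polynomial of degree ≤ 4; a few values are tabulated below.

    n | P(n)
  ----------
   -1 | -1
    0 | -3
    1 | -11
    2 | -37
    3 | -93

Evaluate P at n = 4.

First differences: -2, -8, -26, -56. Second differences: -6, -18, -30. Third differences: -12, -12.
Level-3 differences are constant, so P has degree 3.
Fitting a degree-3 polynomial gives P(n) = -2n³ - 3n² - 3n - 3.
Then P(4) = -191.

-191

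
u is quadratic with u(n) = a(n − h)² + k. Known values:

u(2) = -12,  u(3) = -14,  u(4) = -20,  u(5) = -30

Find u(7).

-62

First differences -2, -6, -10; second difference -4 = 2a, so a = -2.
Expanding, the n-coefficient is −2ah = 4h; matching it to the data gives h = 2, and then k = -12.
So u(n) = -2(n − 2)² − 12.
u(7) = -2·5² − 12 = -62.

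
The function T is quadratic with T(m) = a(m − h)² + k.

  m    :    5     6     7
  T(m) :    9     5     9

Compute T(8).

First differences -4, 4; second difference 8 = 2a, so a = 4.
Expanding, the m-coefficient is −2ah = -8h; matching it to the data gives h = 6, and then k = 5.
So T(m) = 4(m − 6)² + 5.
T(8) = 4·2² + 5 = 21.

21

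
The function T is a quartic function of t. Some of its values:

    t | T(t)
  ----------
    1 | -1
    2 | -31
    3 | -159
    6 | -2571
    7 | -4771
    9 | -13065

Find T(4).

Write T(t) = at^4 + bt³ + ct² + dt + e; the 6 given values yield a linear system in the 5 coefficients.
Solving, T(t) = -2t^4 + t² - 3t + 3.
Then T(4) = -505.

-505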